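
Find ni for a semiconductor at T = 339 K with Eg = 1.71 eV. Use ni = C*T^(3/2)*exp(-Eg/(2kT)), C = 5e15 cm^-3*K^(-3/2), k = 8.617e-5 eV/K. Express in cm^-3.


Step 1: Compute kT = 8.617e-5 * 339 = 0.02921163 eV
Step 2: Exponent = -Eg/(2kT) = -1.71/(2*0.02921163) = -29.26916
Step 3: T^(3/2) = 339^1.5 = 6241.65
Step 4: ni = 5e15 * 6241.65 * exp(-29.26916) = 6.07e+06 cm^-3

6.07e+06


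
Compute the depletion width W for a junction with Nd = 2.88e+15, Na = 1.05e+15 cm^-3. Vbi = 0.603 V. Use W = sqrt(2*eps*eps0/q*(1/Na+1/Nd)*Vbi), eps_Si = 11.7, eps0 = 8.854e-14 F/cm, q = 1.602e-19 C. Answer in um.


Step 1: 1/Na + 1/Nd = 1/1.05e+15 + 1/2.88e+15 = 1.29960e-15
Step 2: 2*eps*eps0/q = 2*11.7*8.854e-14/1.602e-19 = 1.293281e+07
Step 3: W^2 = 1.293281e+07 * 1.29960e-15 * 0.603 = 1.01349e-08
Step 4: W = sqrt(1.01349e-08) = 1.007e-04 cm = 1.007 um

1.007


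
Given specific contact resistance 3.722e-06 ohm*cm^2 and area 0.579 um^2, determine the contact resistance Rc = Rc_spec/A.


Step 1: Convert area to cm^2: 0.579 um^2 = 5.7900e-09 cm^2
Step 2: Rc = Rc_spec / A = 3.722e-06 / 5.7900e-09
Step 3: Rc = 6.43e+02 ohms

6.43e+02


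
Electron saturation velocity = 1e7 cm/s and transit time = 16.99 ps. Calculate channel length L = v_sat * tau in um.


Step 1: tau in seconds = 16.99 ps * 1e-12 = 1.6990e-11 s
Step 2: L = v_sat * tau = 1e7 * 1.6990e-11 = 1.6990e-04 cm
Step 3: L in um = 1.6990e-04 * 1e4 = 1.699 um

1.699


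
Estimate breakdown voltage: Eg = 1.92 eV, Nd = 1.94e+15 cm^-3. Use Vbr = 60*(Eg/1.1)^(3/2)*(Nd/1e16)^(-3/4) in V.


Step 1: Eg/1.1 = 1.92/1.1 = 1.745455
Step 2: (Eg/1.1)^1.5 = 1.745455^1.5 = 2.306020
Step 3: (Nd/1e16)^(-0.75) = (0.194)^(-0.75) = 3.420966
Step 4: Vbr = 60 * 2.306020 * 3.420966 = 473.3 V

473.3


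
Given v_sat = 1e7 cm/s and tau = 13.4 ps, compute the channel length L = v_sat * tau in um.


Step 1: tau in seconds = 13.4 ps * 1e-12 = 1.3400e-11 s
Step 2: L = v_sat * tau = 1e7 * 1.3400e-11 = 1.3400e-04 cm
Step 3: L in um = 1.3400e-04 * 1e4 = 1.34 um

1.34


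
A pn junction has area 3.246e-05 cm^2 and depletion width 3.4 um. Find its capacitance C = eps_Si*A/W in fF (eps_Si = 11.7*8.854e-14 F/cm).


Step 1: eps_Si = 11.7 * 8.854e-14 = 1.035918e-12 F/cm
Step 2: W in cm = 3.4 * 1e-4 = 3.40e-04 cm
Step 3: C = 1.035918e-12 * 3.246e-05 / 3.40e-04 = 9.889970e-14 F
Step 4: C = 98.9 fF

98.9


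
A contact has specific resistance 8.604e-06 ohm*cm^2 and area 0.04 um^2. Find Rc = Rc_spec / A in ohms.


Step 1: Convert area to cm^2: 0.04 um^2 = 4.0000e-10 cm^2
Step 2: Rc = Rc_spec / A = 8.604e-06 / 4.0000e-10
Step 3: Rc = 2.15e+04 ohms

2.15e+04


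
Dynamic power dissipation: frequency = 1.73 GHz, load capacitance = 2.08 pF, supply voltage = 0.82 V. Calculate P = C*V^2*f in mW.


Step 1: V^2 = 0.82^2 = 0.6724 V^2
Step 2: P = C*V^2*f = 2.08e-12 F * 0.6724 * 1.73e9 Hz
Step 3: P = 2.41956416e-03 W
Step 4: P = 2.42 mW

2.42


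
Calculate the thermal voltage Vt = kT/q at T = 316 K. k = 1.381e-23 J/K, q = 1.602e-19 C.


Step 1: kT = 1.381e-23 * 316 = 4.36396e-21 J
Step 2: Vt = kT/q = 4.36396e-21 / 1.602e-19
Step 3: Vt = 0.02724 V

0.02724


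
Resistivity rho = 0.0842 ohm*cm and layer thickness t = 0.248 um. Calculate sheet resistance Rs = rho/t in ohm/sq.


Step 1: Convert thickness to cm: t = 0.248 um = 2.4800e-05 cm
Step 2: Rs = rho / t = 0.0842 / 2.4800e-05
Step 3: Rs = 3395.2 ohm/sq

3395.2


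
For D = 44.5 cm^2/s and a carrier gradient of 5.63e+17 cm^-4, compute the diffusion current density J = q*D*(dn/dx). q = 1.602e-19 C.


Step 1: J = q * D * (dn/dx)
Step 2: J = 1.602e-19 * 44.5 * 5.63e+17
Step 3: J = 4.01e+00 A/cm^2

4.01e+00


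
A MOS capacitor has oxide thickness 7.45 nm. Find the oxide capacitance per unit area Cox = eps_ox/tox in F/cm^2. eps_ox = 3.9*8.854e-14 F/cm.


Step 1: eps_ox = 3.9 * 8.854e-14 = 3.45306e-13 F/cm
Step 2: tox in cm = 7.45 nm * 1e-7 = 7.4500e-07 cm
Step 3: Cox = 3.45306e-13 / 7.4500e-07 = 4.63e-07 F/cm^2

4.63e-07


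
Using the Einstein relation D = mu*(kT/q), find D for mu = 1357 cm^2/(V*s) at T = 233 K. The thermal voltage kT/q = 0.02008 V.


Step 1: D = mu * (kT/q)
Step 2: D = 1357 * 0.02008
Step 3: D = 27.25 cm^2/s

27.25


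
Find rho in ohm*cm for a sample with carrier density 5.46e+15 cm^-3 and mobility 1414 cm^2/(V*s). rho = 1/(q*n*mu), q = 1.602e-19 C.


Step 1: sigma = q * n * mu = 1.602e-19 * 5.46e+15 * 1414 = 1.23681e+00 S/cm
Step 2: rho = 1 / sigma = 1 / 1.23681e+00 = 0.8085 ohm*cm

0.8085


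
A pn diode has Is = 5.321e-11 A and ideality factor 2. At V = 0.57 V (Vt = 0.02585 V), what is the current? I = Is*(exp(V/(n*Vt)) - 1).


Step 1: V/(n*Vt) = 0.57/(2*0.02585) = 11.0251
Step 2: exp(11.0251) = 6.1396e+04
Step 3: I = 5.321e-11 * (6.1396e+04 - 1) = 3.27e-06 A

3.27e-06


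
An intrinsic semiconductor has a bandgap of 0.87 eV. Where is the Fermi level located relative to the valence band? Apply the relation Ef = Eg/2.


Step 1: For an intrinsic semiconductor, the Fermi level sits at midgap.
Step 2: Ef = Eg / 2 = 0.87 / 2 = 0.435 eV

0.435


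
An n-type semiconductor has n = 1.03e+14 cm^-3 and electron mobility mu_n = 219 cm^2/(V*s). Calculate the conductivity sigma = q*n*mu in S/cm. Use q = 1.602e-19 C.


Step 1: sigma = q * n * mu
Step 2: sigma = 1.602e-19 * 1.03e+14 * 219
Step 3: sigma = 3.614e-03 S/cm

3.614e-03


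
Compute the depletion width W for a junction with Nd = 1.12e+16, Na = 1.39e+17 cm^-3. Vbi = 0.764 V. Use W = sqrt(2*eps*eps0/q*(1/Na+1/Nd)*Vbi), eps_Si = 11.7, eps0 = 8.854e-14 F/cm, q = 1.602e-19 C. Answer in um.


Step 1: 1/Na + 1/Nd = 1/1.39e+17 + 1/1.12e+16 = 9.64800e-17
Step 2: 2*eps*eps0/q = 2*11.7*8.854e-14/1.602e-19 = 1.293281e+07
Step 3: W^2 = 1.293281e+07 * 9.64800e-17 * 0.764 = 9.53287e-10
Step 4: W = sqrt(9.53287e-10) = 3.088e-05 cm = 0.3088 um

0.3088


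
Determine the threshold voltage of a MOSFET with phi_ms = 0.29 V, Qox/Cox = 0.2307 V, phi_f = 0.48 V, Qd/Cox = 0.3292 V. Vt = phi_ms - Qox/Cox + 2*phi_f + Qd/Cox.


Step 1: Vt = phi_ms - Qox/Cox + 2*phi_f + Qd/Cox
Step 2: Vt = 0.29 - 0.2307 + 2*0.48 + 0.3292
Step 3: Vt = 0.29 - 0.2307 + 0.96 + 0.3292
Step 4: Vt = 1.3485 V

1.3485


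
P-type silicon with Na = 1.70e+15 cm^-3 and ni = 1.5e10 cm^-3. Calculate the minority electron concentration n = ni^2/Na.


Step 1: Majority hole concentration p ≈ Na = 1.70e+15 cm^-3
Step 2: n = ni^2 / Na = (1.5e10)^2 / 1.70e+15
Step 3: n = 1.32e+05 cm^-3

1.32e+05


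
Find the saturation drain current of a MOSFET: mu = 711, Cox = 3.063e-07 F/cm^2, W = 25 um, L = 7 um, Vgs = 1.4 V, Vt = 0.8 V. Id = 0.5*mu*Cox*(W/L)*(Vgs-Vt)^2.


Step 1: Overdrive voltage Vov = Vgs - Vt = 1.4 - 0.8 = 0.6 V
Step 2: W/L = 25/7 = 3.57143
Step 3: Id = 0.5 * 711 * 3.063e-07 * 3.57143 * 0.6^2
Step 4: Id = 1.40e-04 A

1.40e-04


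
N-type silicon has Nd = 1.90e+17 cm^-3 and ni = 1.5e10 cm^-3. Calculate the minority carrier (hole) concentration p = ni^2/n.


Step 1: Since Nd >> ni, n ≈ Nd = 1.90e+17 cm^-3
Step 2: p = ni^2 / n = (1.5e10)^2 / 1.90e+17
Step 3: p = 2.25e20 / 1.90e+17 = 1.18e+03 cm^-3

1.18e+03


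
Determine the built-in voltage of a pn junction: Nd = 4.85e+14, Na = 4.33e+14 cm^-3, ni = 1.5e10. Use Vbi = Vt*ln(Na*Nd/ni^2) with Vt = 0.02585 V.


Step 1: Compute Na*Nd/ni^2 = 4.33e+14 * 4.85e+14 / (1.5e10)^2 = 9.3336e+08
Step 2: ln(9.3336e+08) = 20.6543
Step 3: Vbi = 0.02585 * 20.6543 = 0.534 V

0.534


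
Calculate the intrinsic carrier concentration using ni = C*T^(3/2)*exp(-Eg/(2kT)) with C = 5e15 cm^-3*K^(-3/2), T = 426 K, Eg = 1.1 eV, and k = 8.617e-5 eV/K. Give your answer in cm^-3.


Step 1: Compute kT = 8.617e-5 * 426 = 0.03670842 eV
Step 2: Exponent = -Eg/(2kT) = -1.1/(2*0.03670842) = -14.98294
Step 3: T^(3/2) = 426^1.5 = 8792.54
Step 4: ni = 5e15 * 8792.54 * exp(-14.98294) = 1.37e+13 cm^-3

1.37e+13


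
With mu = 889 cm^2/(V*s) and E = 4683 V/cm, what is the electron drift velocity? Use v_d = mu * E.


Step 1: v_d = mu * E
Step 2: v_d = 889 * 4683 = 4163187
Step 3: v_d = 4.16e+06 cm/s

4.16e+06


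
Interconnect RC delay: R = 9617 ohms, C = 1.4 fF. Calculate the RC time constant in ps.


Step 1: tau = R * C
Step 2: tau = 9617 * 1.4 fF = 9617 * 1.4e-15 F
Step 3: tau = 1.34638e-11 s = 13.4638 ps

13.4638


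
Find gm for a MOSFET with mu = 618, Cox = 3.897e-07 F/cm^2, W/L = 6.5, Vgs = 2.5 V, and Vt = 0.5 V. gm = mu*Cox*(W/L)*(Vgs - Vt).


Step 1: Vov = Vgs - Vt = 2.5 - 0.5 = 2.0 V
Step 2: gm = mu * Cox * (W/L) * Vov
Step 3: gm = 618 * 3.897e-07 * 6.5 * 2.0 = 3.13e-03 S

3.13e-03


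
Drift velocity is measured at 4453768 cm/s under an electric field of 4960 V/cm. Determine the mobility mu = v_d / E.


Step 1: mu = v_d / E
Step 2: mu = 4453768 / 4960
Step 3: mu = 897.94 cm^2/(V*s)

897.94


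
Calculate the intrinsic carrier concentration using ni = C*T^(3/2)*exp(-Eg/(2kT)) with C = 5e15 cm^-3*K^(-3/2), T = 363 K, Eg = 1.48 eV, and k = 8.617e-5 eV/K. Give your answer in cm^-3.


Step 1: Compute kT = 8.617e-5 * 363 = 0.03127971 eV
Step 2: Exponent = -Eg/(2kT) = -1.48/(2*0.03127971) = -23.65751
Step 3: T^(3/2) = 363^1.5 = 6916.08
Step 4: ni = 5e15 * 6916.08 * exp(-23.65751) = 1.84e+09 cm^-3

1.84e+09


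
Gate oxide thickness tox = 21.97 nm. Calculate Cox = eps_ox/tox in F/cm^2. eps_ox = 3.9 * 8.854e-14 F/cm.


Step 1: eps_ox = 3.9 * 8.854e-14 = 3.45306e-13 F/cm
Step 2: tox in cm = 21.97 nm * 1e-7 = 2.1970e-06 cm
Step 3: Cox = 3.45306e-13 / 2.1970e-06 = 1.57e-07 F/cm^2

1.57e-07


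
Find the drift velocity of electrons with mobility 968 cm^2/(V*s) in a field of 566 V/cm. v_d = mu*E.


Step 1: v_d = mu * E
Step 2: v_d = 968 * 566 = 547888
Step 3: v_d = 5.48e+05 cm/s

5.48e+05


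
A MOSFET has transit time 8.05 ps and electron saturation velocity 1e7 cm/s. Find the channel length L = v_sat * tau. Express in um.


Step 1: tau in seconds = 8.05 ps * 1e-12 = 8.0500e-12 s
Step 2: L = v_sat * tau = 1e7 * 8.0500e-12 = 8.0500e-05 cm
Step 3: L in um = 8.0500e-05 * 1e4 = 0.805 um

0.805


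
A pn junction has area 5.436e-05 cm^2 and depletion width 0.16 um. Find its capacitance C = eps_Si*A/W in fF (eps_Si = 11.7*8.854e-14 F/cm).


Step 1: eps_Si = 11.7 * 8.854e-14 = 1.035918e-12 F/cm
Step 2: W in cm = 0.16 * 1e-4 = 1.60e-05 cm
Step 3: C = 1.035918e-12 * 5.436e-05 / 1.60e-05 = 3.519531e-12 F
Step 4: C = 3519.53 fF

3519.53


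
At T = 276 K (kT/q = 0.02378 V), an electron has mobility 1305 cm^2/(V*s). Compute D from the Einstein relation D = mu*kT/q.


Step 1: D = mu * (kT/q)
Step 2: D = 1305 * 0.02378
Step 3: D = 31.03 cm^2/s

31.03


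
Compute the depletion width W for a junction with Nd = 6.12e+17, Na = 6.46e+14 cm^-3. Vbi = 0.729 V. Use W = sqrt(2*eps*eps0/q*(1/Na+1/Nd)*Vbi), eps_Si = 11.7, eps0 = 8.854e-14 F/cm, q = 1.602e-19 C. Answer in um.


Step 1: 1/Na + 1/Nd = 1/6.46e+14 + 1/6.12e+17 = 1.54962e-15
Step 2: 2*eps*eps0/q = 2*11.7*8.854e-14/1.602e-19 = 1.293281e+07
Step 3: W^2 = 1.293281e+07 * 1.54962e-15 * 0.729 = 1.46098e-08
Step 4: W = sqrt(1.46098e-08) = 1.209e-04 cm = 1.209 um

1.209


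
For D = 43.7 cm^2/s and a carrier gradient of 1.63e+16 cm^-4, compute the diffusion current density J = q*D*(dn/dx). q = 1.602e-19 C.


Step 1: J = q * D * (dn/dx)
Step 2: J = 1.602e-19 * 43.7 * 1.63e+16
Step 3: J = 1.14e-01 A/cm^2

1.14e-01


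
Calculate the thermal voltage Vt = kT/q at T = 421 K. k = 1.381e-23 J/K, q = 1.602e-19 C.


Step 1: kT = 1.381e-23 * 421 = 5.81401e-21 J
Step 2: Vt = kT/q = 5.81401e-21 / 1.602e-19
Step 3: Vt = 0.03629 V

0.03629


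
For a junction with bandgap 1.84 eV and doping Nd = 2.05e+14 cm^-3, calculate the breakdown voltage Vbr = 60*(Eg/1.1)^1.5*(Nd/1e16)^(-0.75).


Step 1: Eg/1.1 = 1.84/1.1 = 1.672727
Step 2: (Eg/1.1)^1.5 = 1.672727^1.5 = 2.163404
Step 3: (Nd/1e16)^(-0.75) = (0.0205)^(-0.75) = 18.457998
Step 4: Vbr = 60 * 2.163404 * 18.457998 = 2395.9 V

2395.9


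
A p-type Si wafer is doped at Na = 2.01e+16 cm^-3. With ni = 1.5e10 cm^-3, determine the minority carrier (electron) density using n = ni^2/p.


Step 1: Majority hole concentration p ≈ Na = 2.01e+16 cm^-3
Step 2: n = ni^2 / Na = (1.5e10)^2 / 2.01e+16
Step 3: n = 1.12e+04 cm^-3

1.12e+04


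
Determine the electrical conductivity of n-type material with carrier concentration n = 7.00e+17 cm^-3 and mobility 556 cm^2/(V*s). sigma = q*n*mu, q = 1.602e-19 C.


Step 1: sigma = q * n * mu
Step 2: sigma = 1.602e-19 * 7.00e+17 * 556
Step 3: sigma = 6.235e+01 S/cm

6.235e+01


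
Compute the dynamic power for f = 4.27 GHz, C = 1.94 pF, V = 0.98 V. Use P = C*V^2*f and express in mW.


Step 1: V^2 = 0.98^2 = 0.9604 V^2
Step 2: P = C*V^2*f = 1.94e-12 F * 0.9604 * 4.27e9 Hz
Step 3: P = 7.95576152e-03 W
Step 4: P = 7.956 mW

7.956


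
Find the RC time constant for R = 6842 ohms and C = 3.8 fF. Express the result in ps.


Step 1: tau = R * C
Step 2: tau = 6842 * 3.8 fF = 6842 * 3.8e-15 F
Step 3: tau = 2.59996e-11 s = 25.9996 ps

25.9996


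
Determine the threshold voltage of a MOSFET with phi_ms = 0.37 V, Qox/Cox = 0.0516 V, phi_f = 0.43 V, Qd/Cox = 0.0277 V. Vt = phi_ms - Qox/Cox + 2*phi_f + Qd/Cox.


Step 1: Vt = phi_ms - Qox/Cox + 2*phi_f + Qd/Cox
Step 2: Vt = 0.37 - 0.0516 + 2*0.43 + 0.0277
Step 3: Vt = 0.37 - 0.0516 + 0.86 + 0.0277
Step 4: Vt = 1.2061 V

1.2061


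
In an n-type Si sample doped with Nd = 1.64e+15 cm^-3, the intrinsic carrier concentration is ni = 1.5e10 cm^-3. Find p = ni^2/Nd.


Step 1: Since Nd >> ni, n ≈ Nd = 1.64e+15 cm^-3
Step 2: p = ni^2 / n = (1.5e10)^2 / 1.64e+15
Step 3: p = 2.25e20 / 1.64e+15 = 1.37e+05 cm^-3

1.37e+05


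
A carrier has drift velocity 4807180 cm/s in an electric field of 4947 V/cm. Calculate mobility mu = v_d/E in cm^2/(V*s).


Step 1: mu = v_d / E
Step 2: mu = 4807180 / 4947
Step 3: mu = 971.74 cm^2/(V*s)

971.74


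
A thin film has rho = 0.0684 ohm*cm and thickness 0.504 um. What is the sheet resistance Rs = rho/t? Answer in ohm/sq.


Step 1: Convert thickness to cm: t = 0.504 um = 5.0400e-05 cm
Step 2: Rs = rho / t = 0.0684 / 5.0400e-05
Step 3: Rs = 1357.1 ohm/sq

1357.1


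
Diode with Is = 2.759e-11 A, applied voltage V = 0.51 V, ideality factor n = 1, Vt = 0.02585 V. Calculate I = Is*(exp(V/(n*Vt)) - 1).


Step 1: V/(n*Vt) = 0.51/(1*0.02585) = 19.7292
Step 2: exp(19.7292) = 3.7007e+08
Step 3: I = 2.759e-11 * (3.7007e+08 - 1) = 1.02e-02 A

1.02e-02


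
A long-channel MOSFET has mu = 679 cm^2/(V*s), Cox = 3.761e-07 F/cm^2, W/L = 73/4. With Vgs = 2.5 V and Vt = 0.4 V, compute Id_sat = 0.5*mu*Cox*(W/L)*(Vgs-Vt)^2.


Step 1: Overdrive voltage Vov = Vgs - Vt = 2.5 - 0.4 = 2.1 V
Step 2: W/L = 73/4 = 18.25
Step 3: Id = 0.5 * 679 * 3.761e-07 * 18.25 * 2.1^2
Step 4: Id = 1.03e-02 A

1.03e-02


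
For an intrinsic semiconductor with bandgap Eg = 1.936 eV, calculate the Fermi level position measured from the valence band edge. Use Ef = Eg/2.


Step 1: For an intrinsic semiconductor, the Fermi level sits at midgap.
Step 2: Ef = Eg / 2 = 1.936 / 2 = 0.968 eV

0.968


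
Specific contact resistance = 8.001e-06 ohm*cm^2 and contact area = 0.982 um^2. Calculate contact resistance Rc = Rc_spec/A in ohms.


Step 1: Convert area to cm^2: 0.982 um^2 = 9.8200e-09 cm^2
Step 2: Rc = Rc_spec / A = 8.001e-06 / 9.8200e-09
Step 3: Rc = 8.15e+02 ohms

8.15e+02


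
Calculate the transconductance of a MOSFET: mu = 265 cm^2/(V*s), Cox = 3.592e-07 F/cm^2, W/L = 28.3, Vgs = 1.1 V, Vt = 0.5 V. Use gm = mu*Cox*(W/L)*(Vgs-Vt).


Step 1: Vov = Vgs - Vt = 1.1 - 0.5 = 0.6 V
Step 2: gm = mu * Cox * (W/L) * Vov
Step 3: gm = 265 * 3.592e-07 * 28.3 * 0.6 = 1.62e-03 S

1.62e-03


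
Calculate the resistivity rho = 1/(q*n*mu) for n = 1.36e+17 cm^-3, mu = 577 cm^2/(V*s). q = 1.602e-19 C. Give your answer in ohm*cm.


Step 1: sigma = q * n * mu = 1.602e-19 * 1.36e+17 * 577 = 1.25712e+01 S/cm
Step 2: rho = 1 / sigma = 1 / 1.25712e+01 = 0.07955 ohm*cm

0.07955


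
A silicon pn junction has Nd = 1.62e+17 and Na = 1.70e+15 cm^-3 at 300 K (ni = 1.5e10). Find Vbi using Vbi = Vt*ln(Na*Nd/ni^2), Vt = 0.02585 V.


Step 1: Compute Na*Nd/ni^2 = 1.70e+15 * 1.62e+17 / (1.5e10)^2 = 1.2240e+12
Step 2: ln(1.2240e+12) = 27.8331
Step 3: Vbi = 0.02585 * 27.8331 = 0.719 V

0.719


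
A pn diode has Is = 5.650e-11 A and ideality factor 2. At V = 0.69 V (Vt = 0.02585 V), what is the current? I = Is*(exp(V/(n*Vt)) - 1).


Step 1: V/(n*Vt) = 0.69/(2*0.02585) = 13.3462
Step 2: exp(13.3462) = 6.2543e+05
Step 3: I = 5.650e-11 * (6.2543e+05 - 1) = 3.53e-05 A

3.53e-05


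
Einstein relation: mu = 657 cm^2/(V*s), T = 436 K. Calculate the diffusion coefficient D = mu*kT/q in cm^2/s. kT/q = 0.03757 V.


Step 1: D = mu * (kT/q)
Step 2: D = 657 * 0.03757
Step 3: D = 24.68 cm^2/s

24.68


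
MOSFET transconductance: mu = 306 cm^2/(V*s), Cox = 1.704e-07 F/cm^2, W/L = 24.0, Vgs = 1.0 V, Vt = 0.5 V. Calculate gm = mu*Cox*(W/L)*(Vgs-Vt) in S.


Step 1: Vov = Vgs - Vt = 1.0 - 0.5 = 0.5 V
Step 2: gm = mu * Cox * (W/L) * Vov
Step 3: gm = 306 * 1.704e-07 * 24.0 * 0.5 = 6.26e-04 S

6.26e-04


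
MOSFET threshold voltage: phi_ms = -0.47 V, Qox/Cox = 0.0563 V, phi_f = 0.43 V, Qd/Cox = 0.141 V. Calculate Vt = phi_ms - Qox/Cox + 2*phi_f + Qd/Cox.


Step 1: Vt = phi_ms - Qox/Cox + 2*phi_f + Qd/Cox
Step 2: Vt = -0.47 - 0.0563 + 2*0.43 + 0.141
Step 3: Vt = -0.47 - 0.0563 + 0.86 + 0.141
Step 4: Vt = 0.4747 V

0.4747


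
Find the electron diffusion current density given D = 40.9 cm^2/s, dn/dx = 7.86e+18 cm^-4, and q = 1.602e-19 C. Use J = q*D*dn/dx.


Step 1: J = q * D * (dn/dx)
Step 2: J = 1.602e-19 * 40.9 * 7.86e+18
Step 3: J = 5.15e+01 A/cm^2

5.15e+01


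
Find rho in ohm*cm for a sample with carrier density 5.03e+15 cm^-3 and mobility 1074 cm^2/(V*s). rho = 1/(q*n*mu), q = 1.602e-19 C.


Step 1: sigma = q * n * mu = 1.602e-19 * 5.03e+15 * 1074 = 8.65436e-01 S/cm
Step 2: rho = 1 / sigma = 1 / 8.65436e-01 = 1.155 ohm*cm

1.155


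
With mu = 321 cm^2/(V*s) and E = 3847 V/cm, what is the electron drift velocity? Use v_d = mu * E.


Step 1: v_d = mu * E
Step 2: v_d = 321 * 3847 = 1234887
Step 3: v_d = 1.23e+06 cm/s

1.23e+06


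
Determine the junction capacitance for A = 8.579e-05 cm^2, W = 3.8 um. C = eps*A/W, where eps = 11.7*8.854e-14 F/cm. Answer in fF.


Step 1: eps_Si = 11.7 * 8.854e-14 = 1.035918e-12 F/cm
Step 2: W in cm = 3.8 * 1e-4 = 3.80e-04 cm
Step 3: C = 1.035918e-12 * 8.579e-05 / 3.80e-04 = 2.338721e-13 F
Step 4: C = 233.87 fF

233.87


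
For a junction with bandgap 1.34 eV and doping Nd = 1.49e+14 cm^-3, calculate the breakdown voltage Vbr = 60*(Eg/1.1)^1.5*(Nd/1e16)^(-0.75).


Step 1: Eg/1.1 = 1.34/1.1 = 1.218182
Step 2: (Eg/1.1)^1.5 = 1.218182^1.5 = 1.344523
Step 3: (Nd/1e16)^(-0.75) = (0.0149)^(-0.75) = 23.448243
Step 4: Vbr = 60 * 1.344523 * 23.448243 = 1891.6 V

1891.6


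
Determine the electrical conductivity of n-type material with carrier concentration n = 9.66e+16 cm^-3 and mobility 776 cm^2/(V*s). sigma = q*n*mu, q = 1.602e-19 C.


Step 1: sigma = q * n * mu
Step 2: sigma = 1.602e-19 * 9.66e+16 * 776
Step 3: sigma = 1.201e+01 S/cm

1.201e+01


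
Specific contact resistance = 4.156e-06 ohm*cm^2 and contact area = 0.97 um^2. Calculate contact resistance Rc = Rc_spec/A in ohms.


Step 1: Convert area to cm^2: 0.97 um^2 = 9.7000e-09 cm^2
Step 2: Rc = Rc_spec / A = 4.156e-06 / 9.7000e-09
Step 3: Rc = 4.28e+02 ohms

4.28e+02


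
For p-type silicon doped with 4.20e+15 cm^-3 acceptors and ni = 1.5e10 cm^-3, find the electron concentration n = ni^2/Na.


Step 1: Majority hole concentration p ≈ Na = 4.20e+15 cm^-3
Step 2: n = ni^2 / Na = (1.5e10)^2 / 4.20e+15
Step 3: n = 5.36e+04 cm^-3

5.36e+04


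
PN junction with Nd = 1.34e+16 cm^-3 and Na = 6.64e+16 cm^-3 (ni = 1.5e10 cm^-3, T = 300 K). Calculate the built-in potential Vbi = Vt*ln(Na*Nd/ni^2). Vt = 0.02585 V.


Step 1: Compute Na*Nd/ni^2 = 6.64e+16 * 1.34e+16 / (1.5e10)^2 = 3.9545e+12
Step 2: ln(3.9545e+12) = 29.0059
Step 3: Vbi = 0.02585 * 29.0059 = 0.75 V

0.75


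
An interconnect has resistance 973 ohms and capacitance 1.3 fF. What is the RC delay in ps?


Step 1: tau = R * C
Step 2: tau = 973 * 1.3 fF = 973 * 1.3e-15 F
Step 3: tau = 1.2649e-12 s = 1.2649 ps

1.2649


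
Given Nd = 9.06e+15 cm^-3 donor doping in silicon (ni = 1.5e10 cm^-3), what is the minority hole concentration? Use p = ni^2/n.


Step 1: Since Nd >> ni, n ≈ Nd = 9.06e+15 cm^-3
Step 2: p = ni^2 / n = (1.5e10)^2 / 9.06e+15
Step 3: p = 2.25e20 / 9.06e+15 = 2.48e+04 cm^-3

2.48e+04


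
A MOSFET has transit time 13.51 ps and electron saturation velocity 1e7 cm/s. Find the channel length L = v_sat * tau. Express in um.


Step 1: tau in seconds = 13.51 ps * 1e-12 = 1.3510e-11 s
Step 2: L = v_sat * tau = 1e7 * 1.3510e-11 = 1.3510e-04 cm
Step 3: L in um = 1.3510e-04 * 1e4 = 1.351 um

1.351


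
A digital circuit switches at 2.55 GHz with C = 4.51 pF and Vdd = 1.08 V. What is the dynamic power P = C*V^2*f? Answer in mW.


Step 1: V^2 = 1.08^2 = 1.1664 V^2
Step 2: P = C*V^2*f = 4.51e-12 F * 1.1664 * 2.55e9 Hz
Step 3: P = 1.34141832e-02 W
Step 4: P = 13.414 mW

13.414


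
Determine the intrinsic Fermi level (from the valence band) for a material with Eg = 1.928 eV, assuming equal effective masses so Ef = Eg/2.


Step 1: For an intrinsic semiconductor, the Fermi level sits at midgap.
Step 2: Ef = Eg / 2 = 1.928 / 2 = 0.964 eV

0.964


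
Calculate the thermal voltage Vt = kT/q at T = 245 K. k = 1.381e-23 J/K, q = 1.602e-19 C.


Step 1: kT = 1.381e-23 * 245 = 3.38345e-21 J
Step 2: Vt = kT/q = 3.38345e-21 / 1.602e-19
Step 3: Vt = 0.02112 V

0.02112


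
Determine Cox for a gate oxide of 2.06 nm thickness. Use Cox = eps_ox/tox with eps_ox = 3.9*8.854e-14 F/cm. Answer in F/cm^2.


Step 1: eps_ox = 3.9 * 8.854e-14 = 3.45306e-13 F/cm
Step 2: tox in cm = 2.06 nm * 1e-7 = 2.0600e-07 cm
Step 3: Cox = 3.45306e-13 / 2.0600e-07 = 1.68e-06 F/cm^2

1.68e-06


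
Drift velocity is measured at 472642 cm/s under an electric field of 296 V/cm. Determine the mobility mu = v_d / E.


Step 1: mu = v_d / E
Step 2: mu = 472642 / 296
Step 3: mu = 1596.76 cm^2/(V*s)

1596.76


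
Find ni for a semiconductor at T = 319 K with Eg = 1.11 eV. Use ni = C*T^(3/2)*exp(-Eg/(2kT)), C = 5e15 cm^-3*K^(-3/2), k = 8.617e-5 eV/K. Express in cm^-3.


Step 1: Compute kT = 8.617e-5 * 319 = 0.02748823 eV
Step 2: Exponent = -Eg/(2kT) = -1.11/(2*0.02748823) = -20.19046
Step 3: T^(3/2) = 319^1.5 = 5697.52
Step 4: ni = 5e15 * 5697.52 * exp(-20.19046) = 4.85e+10 cm^-3

4.85e+10


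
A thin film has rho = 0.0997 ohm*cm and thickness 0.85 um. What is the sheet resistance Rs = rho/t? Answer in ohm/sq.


Step 1: Convert thickness to cm: t = 0.85 um = 8.5000e-05 cm
Step 2: Rs = rho / t = 0.0997 / 8.5000e-05
Step 3: Rs = 1172.9 ohm/sq

1172.9


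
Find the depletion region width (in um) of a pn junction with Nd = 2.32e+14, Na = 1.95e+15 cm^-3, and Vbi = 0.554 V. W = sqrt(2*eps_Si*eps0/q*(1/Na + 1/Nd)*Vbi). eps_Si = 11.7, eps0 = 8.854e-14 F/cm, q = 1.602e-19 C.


Step 1: 1/Na + 1/Nd = 1/1.95e+15 + 1/2.32e+14 = 4.82317e-15
Step 2: 2*eps*eps0/q = 2*11.7*8.854e-14/1.602e-19 = 1.293281e+07
Step 3: W^2 = 1.293281e+07 * 4.82317e-15 * 0.554 = 3.45569e-08
Step 4: W = sqrt(3.45569e-08) = 1.859e-04 cm = 1.859 um

1.859


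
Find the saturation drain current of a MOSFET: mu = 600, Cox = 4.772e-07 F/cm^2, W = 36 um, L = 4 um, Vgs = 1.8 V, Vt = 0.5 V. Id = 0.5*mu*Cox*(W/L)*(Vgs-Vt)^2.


Step 1: Overdrive voltage Vov = Vgs - Vt = 1.8 - 0.5 = 1.3 V
Step 2: W/L = 36/4 = 9
Step 3: Id = 0.5 * 600 * 4.772e-07 * 9 * 1.3^2
Step 4: Id = 2.18e-03 A

2.18e-03


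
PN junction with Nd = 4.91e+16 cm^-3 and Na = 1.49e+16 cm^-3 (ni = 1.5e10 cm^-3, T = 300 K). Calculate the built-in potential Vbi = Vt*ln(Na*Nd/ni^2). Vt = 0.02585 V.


Step 1: Compute Na*Nd/ni^2 = 1.49e+16 * 4.91e+16 / (1.5e10)^2 = 3.2515e+12
Step 2: ln(3.2515e+12) = 28.8101
Step 3: Vbi = 0.02585 * 28.8101 = 0.745 V

0.745


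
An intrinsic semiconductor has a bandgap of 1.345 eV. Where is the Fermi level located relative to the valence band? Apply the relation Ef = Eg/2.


Step 1: For an intrinsic semiconductor, the Fermi level sits at midgap.
Step 2: Ef = Eg / 2 = 1.345 / 2 = 0.6725 eV

0.6725


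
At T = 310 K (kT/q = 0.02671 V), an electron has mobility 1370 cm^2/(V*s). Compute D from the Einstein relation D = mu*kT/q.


Step 1: D = mu * (kT/q)
Step 2: D = 1370 * 0.02671
Step 3: D = 36.59 cm^2/s

36.59


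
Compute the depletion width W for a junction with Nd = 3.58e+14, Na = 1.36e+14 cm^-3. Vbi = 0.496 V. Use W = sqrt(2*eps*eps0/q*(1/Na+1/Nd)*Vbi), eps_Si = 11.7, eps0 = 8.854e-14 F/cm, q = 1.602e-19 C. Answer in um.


Step 1: 1/Na + 1/Nd = 1/1.36e+14 + 1/3.58e+14 = 1.01462e-14
Step 2: 2*eps*eps0/q = 2*11.7*8.854e-14/1.602e-19 = 1.293281e+07
Step 3: W^2 = 1.293281e+07 * 1.01462e-14 * 0.496 = 6.50846e-08
Step 4: W = sqrt(6.50846e-08) = 2.551e-04 cm = 2.551 um

2.551


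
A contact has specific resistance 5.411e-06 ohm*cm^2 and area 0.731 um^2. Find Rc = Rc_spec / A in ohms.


Step 1: Convert area to cm^2: 0.731 um^2 = 7.3100e-09 cm^2
Step 2: Rc = Rc_spec / A = 5.411e-06 / 7.3100e-09
Step 3: Rc = 7.40e+02 ohms

7.40e+02


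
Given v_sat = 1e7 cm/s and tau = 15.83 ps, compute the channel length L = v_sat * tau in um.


Step 1: tau in seconds = 15.83 ps * 1e-12 = 1.5830e-11 s
Step 2: L = v_sat * tau = 1e7 * 1.5830e-11 = 1.5830e-04 cm
Step 3: L in um = 1.5830e-04 * 1e4 = 1.583 um

1.583


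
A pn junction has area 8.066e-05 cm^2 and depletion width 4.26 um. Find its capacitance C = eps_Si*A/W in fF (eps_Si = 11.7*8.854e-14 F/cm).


Step 1: eps_Si = 11.7 * 8.854e-14 = 1.035918e-12 F/cm
Step 2: W in cm = 4.26 * 1e-4 = 4.26e-04 cm
Step 3: C = 1.035918e-12 * 8.066e-05 / 4.26e-04 = 1.961435e-13 F
Step 4: C = 196.14 fF

196.14


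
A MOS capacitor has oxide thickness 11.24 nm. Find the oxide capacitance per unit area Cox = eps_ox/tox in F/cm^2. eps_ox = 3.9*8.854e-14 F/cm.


Step 1: eps_ox = 3.9 * 8.854e-14 = 3.45306e-13 F/cm
Step 2: tox in cm = 11.24 nm * 1e-7 = 1.1240e-06 cm
Step 3: Cox = 3.45306e-13 / 1.1240e-06 = 3.07e-07 F/cm^2

3.07e-07


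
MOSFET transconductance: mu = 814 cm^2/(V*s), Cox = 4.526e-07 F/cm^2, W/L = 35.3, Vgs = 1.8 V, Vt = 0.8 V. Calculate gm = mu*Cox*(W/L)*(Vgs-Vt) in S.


Step 1: Vov = Vgs - Vt = 1.8 - 0.8 = 1.0 V
Step 2: gm = mu * Cox * (W/L) * Vov
Step 3: gm = 814 * 4.526e-07 * 35.3 * 1.0 = 1.30e-02 S

1.30e-02


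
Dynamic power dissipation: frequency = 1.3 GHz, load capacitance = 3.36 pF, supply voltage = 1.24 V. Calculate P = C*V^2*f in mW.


Step 1: V^2 = 1.24^2 = 1.5376 V^2
Step 2: P = C*V^2*f = 3.36e-12 F * 1.5376 * 1.3e9 Hz
Step 3: P = 6.7162368e-03 W
Step 4: P = 6.716 mW

6.716


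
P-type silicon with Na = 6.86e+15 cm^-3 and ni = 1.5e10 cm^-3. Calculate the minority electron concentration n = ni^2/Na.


Step 1: Majority hole concentration p ≈ Na = 6.86e+15 cm^-3
Step 2: n = ni^2 / Na = (1.5e10)^2 / 6.86e+15
Step 3: n = 3.28e+04 cm^-3

3.28e+04


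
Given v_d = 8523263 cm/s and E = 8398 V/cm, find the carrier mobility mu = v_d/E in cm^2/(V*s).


Step 1: mu = v_d / E
Step 2: mu = 8523263 / 8398
Step 3: mu = 1014.92 cm^2/(V*s)

1014.92


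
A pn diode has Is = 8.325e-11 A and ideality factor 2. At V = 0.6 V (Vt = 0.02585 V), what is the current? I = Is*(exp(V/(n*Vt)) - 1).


Step 1: V/(n*Vt) = 0.6/(2*0.02585) = 11.6054
Step 2: exp(11.6054) = 1.0969e+05
Step 3: I = 8.325e-11 * (1.0969e+05 - 1) = 9.13e-06 A

9.13e-06


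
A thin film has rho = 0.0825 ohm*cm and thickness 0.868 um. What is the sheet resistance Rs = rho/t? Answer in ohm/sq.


Step 1: Convert thickness to cm: t = 0.868 um = 8.6800e-05 cm
Step 2: Rs = rho / t = 0.0825 / 8.6800e-05
Step 3: Rs = 950.5 ohm/sq

950.5


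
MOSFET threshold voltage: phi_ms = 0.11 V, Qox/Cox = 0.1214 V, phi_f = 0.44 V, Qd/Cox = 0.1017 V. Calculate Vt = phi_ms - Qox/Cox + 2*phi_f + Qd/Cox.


Step 1: Vt = phi_ms - Qox/Cox + 2*phi_f + Qd/Cox
Step 2: Vt = 0.11 - 0.1214 + 2*0.44 + 0.1017
Step 3: Vt = 0.11 - 0.1214 + 0.88 + 0.1017
Step 4: Vt = 0.9703 V

0.9703


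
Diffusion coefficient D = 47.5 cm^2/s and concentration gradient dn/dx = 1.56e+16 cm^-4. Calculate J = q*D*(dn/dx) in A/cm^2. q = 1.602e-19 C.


Step 1: J = q * D * (dn/dx)
Step 2: J = 1.602e-19 * 47.5 * 1.56e+16
Step 3: J = 1.19e-01 A/cm^2

1.19e-01


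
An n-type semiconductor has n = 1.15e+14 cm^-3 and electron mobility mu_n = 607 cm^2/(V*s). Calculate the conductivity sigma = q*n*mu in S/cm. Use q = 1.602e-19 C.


Step 1: sigma = q * n * mu
Step 2: sigma = 1.602e-19 * 1.15e+14 * 607
Step 3: sigma = 1.118e-02 S/cm

1.118e-02


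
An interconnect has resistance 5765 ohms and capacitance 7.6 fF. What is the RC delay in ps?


Step 1: tau = R * C
Step 2: tau = 5765 * 7.6 fF = 5765 * 7.6e-15 F
Step 3: tau = 4.3814e-11 s = 43.814 ps

43.814


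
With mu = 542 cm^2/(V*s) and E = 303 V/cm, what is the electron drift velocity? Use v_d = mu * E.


Step 1: v_d = mu * E
Step 2: v_d = 542 * 303 = 164226
Step 3: v_d = 1.64e+05 cm/s

1.64e+05


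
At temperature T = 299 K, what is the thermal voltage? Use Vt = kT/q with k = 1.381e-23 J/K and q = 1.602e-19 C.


Step 1: kT = 1.381e-23 * 299 = 4.12919e-21 J
Step 2: Vt = kT/q = 4.12919e-21 / 1.602e-19
Step 3: Vt = 0.02578 V

0.02578


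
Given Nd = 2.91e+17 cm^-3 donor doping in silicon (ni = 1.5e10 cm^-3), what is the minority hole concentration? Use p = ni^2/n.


Step 1: Since Nd >> ni, n ≈ Nd = 2.91e+17 cm^-3
Step 2: p = ni^2 / n = (1.5e10)^2 / 2.91e+17
Step 3: p = 2.25e20 / 2.91e+17 = 7.73e+02 cm^-3

7.73e+02


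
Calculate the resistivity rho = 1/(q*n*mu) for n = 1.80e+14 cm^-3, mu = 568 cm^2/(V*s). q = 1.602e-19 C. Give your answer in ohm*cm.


Step 1: sigma = q * n * mu = 1.602e-19 * 1.80e+14 * 568 = 1.63788e-02 S/cm
Step 2: rho = 1 / sigma = 1 / 1.63788e-02 = 61.05 ohm*cm

61.05


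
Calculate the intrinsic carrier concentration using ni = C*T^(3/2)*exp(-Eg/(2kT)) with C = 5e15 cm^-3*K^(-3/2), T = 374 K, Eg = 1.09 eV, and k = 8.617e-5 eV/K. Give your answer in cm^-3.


Step 1: Compute kT = 8.617e-5 * 374 = 0.03222758 eV
Step 2: Exponent = -Eg/(2kT) = -1.09/(2*0.03222758) = -16.91098
Step 3: T^(3/2) = 374^1.5 = 7232.82
Step 4: ni = 5e15 * 7232.82 * exp(-16.91098) = 1.64e+12 cm^-3

1.64e+12


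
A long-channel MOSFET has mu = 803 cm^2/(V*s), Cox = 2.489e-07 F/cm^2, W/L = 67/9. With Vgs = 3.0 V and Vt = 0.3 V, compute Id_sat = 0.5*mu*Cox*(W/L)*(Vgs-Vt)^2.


Step 1: Overdrive voltage Vov = Vgs - Vt = 3.0 - 0.3 = 2.7 V
Step 2: W/L = 67/9 = 7.44444
Step 3: Id = 0.5 * 803 * 2.489e-07 * 7.44444 * 2.7^2
Step 4: Id = 5.42e-03 A

5.42e-03


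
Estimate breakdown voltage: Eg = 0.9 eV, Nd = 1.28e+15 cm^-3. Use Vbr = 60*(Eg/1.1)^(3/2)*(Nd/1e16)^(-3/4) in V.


Step 1: Eg/1.1 = 0.9/1.1 = 0.818182
Step 2: (Eg/1.1)^1.5 = 0.818182^1.5 = 0.740074
Step 3: (Nd/1e16)^(-0.75) = (0.128)^(-0.75) = 4.672965
Step 4: Vbr = 60 * 0.740074 * 4.672965 = 207.5 V

207.5


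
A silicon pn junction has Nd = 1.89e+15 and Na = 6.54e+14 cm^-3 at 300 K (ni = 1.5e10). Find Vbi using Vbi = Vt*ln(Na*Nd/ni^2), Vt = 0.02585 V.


Step 1: Compute Na*Nd/ni^2 = 6.54e+14 * 1.89e+15 / (1.5e10)^2 = 5.4936e+09
Step 2: ln(5.4936e+09) = 22.4268
Step 3: Vbi = 0.02585 * 22.4268 = 0.58 V

0.58


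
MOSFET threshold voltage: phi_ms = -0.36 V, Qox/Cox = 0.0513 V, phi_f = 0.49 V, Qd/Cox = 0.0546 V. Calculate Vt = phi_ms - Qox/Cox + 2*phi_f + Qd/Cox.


Step 1: Vt = phi_ms - Qox/Cox + 2*phi_f + Qd/Cox
Step 2: Vt = -0.36 - 0.0513 + 2*0.49 + 0.0546
Step 3: Vt = -0.36 - 0.0513 + 0.98 + 0.0546
Step 4: Vt = 0.6233 V

0.6233


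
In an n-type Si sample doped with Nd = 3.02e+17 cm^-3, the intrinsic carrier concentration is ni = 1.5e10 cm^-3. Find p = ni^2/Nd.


Step 1: Since Nd >> ni, n ≈ Nd = 3.02e+17 cm^-3
Step 2: p = ni^2 / n = (1.5e10)^2 / 3.02e+17
Step 3: p = 2.25e20 / 3.02e+17 = 7.45e+02 cm^-3

7.45e+02


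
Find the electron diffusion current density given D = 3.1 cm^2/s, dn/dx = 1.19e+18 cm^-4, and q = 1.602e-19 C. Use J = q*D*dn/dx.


Step 1: J = q * D * (dn/dx)
Step 2: J = 1.602e-19 * 3.1 * 1.19e+18
Step 3: J = 5.91e-01 A/cm^2

5.91e-01


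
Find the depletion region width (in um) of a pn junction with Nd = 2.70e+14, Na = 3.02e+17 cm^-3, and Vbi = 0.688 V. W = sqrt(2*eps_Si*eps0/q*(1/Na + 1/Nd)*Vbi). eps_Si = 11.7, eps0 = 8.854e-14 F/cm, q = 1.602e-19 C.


Step 1: 1/Na + 1/Nd = 1/3.02e+17 + 1/2.70e+14 = 3.70701e-15
Step 2: 2*eps*eps0/q = 2*11.7*8.854e-14/1.602e-19 = 1.293281e+07
Step 3: W^2 = 1.293281e+07 * 3.70701e-15 * 0.688 = 3.29841e-08
Step 4: W = sqrt(3.29841e-08) = 1.816e-04 cm = 1.816 um

1.816


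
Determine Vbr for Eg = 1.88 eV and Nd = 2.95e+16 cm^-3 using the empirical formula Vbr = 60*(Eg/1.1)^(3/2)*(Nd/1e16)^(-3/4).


Step 1: Eg/1.1 = 1.88/1.1 = 1.709091
Step 2: (Eg/1.1)^1.5 = 1.709091^1.5 = 2.234332
Step 3: (Nd/1e16)^(-0.75) = (2.95)^(-0.75) = 0.444256
Step 4: Vbr = 60 * 2.234332 * 0.444256 = 59.6 V

59.6


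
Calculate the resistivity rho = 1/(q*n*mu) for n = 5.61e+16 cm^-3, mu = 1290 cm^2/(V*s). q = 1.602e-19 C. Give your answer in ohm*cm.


Step 1: sigma = q * n * mu = 1.602e-19 * 5.61e+16 * 1290 = 1.15935e+01 S/cm
Step 2: rho = 1 / sigma = 1 / 1.15935e+01 = 0.08626 ohm*cm

0.08626


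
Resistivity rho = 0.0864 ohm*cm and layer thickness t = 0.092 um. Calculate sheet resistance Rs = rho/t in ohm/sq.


Step 1: Convert thickness to cm: t = 0.092 um = 9.2000e-06 cm
Step 2: Rs = rho / t = 0.0864 / 9.2000e-06
Step 3: Rs = 9391.3 ohm/sq

9391.3


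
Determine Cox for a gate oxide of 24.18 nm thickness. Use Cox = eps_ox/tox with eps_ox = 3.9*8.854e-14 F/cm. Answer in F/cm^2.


Step 1: eps_ox = 3.9 * 8.854e-14 = 3.45306e-13 F/cm
Step 2: tox in cm = 24.18 nm * 1e-7 = 2.4180e-06 cm
Step 3: Cox = 3.45306e-13 / 2.4180e-06 = 1.43e-07 F/cm^2

1.43e-07


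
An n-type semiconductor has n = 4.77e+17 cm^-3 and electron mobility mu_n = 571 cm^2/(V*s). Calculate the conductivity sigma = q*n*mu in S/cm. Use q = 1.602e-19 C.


Step 1: sigma = q * n * mu
Step 2: sigma = 1.602e-19 * 4.77e+17 * 571
Step 3: sigma = 4.363e+01 S/cm

4.363e+01


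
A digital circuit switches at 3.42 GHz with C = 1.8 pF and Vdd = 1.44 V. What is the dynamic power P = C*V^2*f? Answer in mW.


Step 1: V^2 = 1.44^2 = 2.0736 V^2
Step 2: P = C*V^2*f = 1.8e-12 F * 2.0736 * 3.42e9 Hz
Step 3: P = 1.27650816e-02 W
Step 4: P = 12.765 mW

12.765


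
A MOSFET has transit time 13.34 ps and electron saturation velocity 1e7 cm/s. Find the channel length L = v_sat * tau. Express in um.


Step 1: tau in seconds = 13.34 ps * 1e-12 = 1.3340e-11 s
Step 2: L = v_sat * tau = 1e7 * 1.3340e-11 = 1.3340e-04 cm
Step 3: L in um = 1.3340e-04 * 1e4 = 1.334 um

1.334


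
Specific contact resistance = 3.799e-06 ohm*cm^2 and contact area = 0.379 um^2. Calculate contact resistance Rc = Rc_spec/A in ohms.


Step 1: Convert area to cm^2: 0.379 um^2 = 3.7900e-09 cm^2
Step 2: Rc = Rc_spec / A = 3.799e-06 / 3.7900e-09
Step 3: Rc = 1.00e+03 ohms

1.00e+03


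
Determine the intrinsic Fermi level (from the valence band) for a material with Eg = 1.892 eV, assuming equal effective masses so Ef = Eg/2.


Step 1: For an intrinsic semiconductor, the Fermi level sits at midgap.
Step 2: Ef = Eg / 2 = 1.892 / 2 = 0.946 eV

0.946


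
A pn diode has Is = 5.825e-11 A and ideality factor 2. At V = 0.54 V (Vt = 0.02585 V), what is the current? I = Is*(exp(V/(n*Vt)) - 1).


Step 1: V/(n*Vt) = 0.54/(2*0.02585) = 10.4449
Step 2: exp(10.4449) = 3.4369e+04
Step 3: I = 5.825e-11 * (3.4369e+04 - 1) = 2.00e-06 A

2.00e-06


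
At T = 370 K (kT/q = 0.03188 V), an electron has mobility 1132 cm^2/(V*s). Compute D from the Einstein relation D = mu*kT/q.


Step 1: D = mu * (kT/q)
Step 2: D = 1132 * 0.03188
Step 3: D = 36.09 cm^2/s

36.09


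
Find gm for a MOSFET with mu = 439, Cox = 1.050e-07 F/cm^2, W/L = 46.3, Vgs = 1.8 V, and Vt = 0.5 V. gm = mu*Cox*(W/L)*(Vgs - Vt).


Step 1: Vov = Vgs - Vt = 1.8 - 0.5 = 1.3 V
Step 2: gm = mu * Cox * (W/L) * Vov
Step 3: gm = 439 * 1.050e-07 * 46.3 * 1.3 = 2.77e-03 S

2.77e-03


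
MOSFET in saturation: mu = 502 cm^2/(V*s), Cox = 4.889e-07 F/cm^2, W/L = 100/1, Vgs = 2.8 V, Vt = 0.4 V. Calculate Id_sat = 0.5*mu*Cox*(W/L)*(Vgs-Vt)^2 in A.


Step 1: Overdrive voltage Vov = Vgs - Vt = 2.8 - 0.4 = 2.4 V
Step 2: W/L = 100/1 = 100
Step 3: Id = 0.5 * 502 * 4.889e-07 * 100 * 2.4^2
Step 4: Id = 7.07e-02 A

7.07e-02


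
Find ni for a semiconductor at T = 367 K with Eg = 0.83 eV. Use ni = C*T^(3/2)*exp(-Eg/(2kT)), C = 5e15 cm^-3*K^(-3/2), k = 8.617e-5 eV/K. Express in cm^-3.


Step 1: Compute kT = 8.617e-5 * 367 = 0.03162439 eV
Step 2: Exponent = -Eg/(2kT) = -0.83/(2*0.03162439) = -13.12278
Step 3: T^(3/2) = 367^1.5 = 7030.71
Step 4: ni = 5e15 * 7030.71 * exp(-13.12278) = 7.03e+13 cm^-3

7.03e+13


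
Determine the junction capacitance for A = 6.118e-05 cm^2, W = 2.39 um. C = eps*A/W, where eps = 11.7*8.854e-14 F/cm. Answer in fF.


Step 1: eps_Si = 11.7 * 8.854e-14 = 1.035918e-12 F/cm
Step 2: W in cm = 2.39 * 1e-4 = 2.39e-04 cm
Step 3: C = 1.035918e-12 * 6.118e-05 / 2.39e-04 = 2.651777e-13 F
Step 4: C = 265.18 fF

265.18


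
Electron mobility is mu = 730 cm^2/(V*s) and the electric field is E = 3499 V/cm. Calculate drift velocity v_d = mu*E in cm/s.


Step 1: v_d = mu * E
Step 2: v_d = 730 * 3499 = 2554270
Step 3: v_d = 2.55e+06 cm/s

2.55e+06


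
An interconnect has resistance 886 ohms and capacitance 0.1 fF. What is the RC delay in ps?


Step 1: tau = R * C
Step 2: tau = 886 * 0.1 fF = 886 * 1.0e-16 F
Step 3: tau = 8.86e-14 s = 0.0886 ps

0.0886


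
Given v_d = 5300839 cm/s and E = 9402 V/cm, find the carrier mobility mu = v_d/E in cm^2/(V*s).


Step 1: mu = v_d / E
Step 2: mu = 5300839 / 9402
Step 3: mu = 563.8 cm^2/(V*s)

563.8


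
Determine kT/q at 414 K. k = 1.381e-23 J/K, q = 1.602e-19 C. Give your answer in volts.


Step 1: kT = 1.381e-23 * 414 = 5.71734e-21 J
Step 2: Vt = kT/q = 5.71734e-21 / 1.602e-19
Step 3: Vt = 0.03569 V

0.03569


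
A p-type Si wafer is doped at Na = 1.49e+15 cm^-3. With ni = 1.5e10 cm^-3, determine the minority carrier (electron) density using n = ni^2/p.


Step 1: Majority hole concentration p ≈ Na = 1.49e+15 cm^-3
Step 2: n = ni^2 / Na = (1.5e10)^2 / 1.49e+15
Step 3: n = 1.51e+05 cm^-3

1.51e+05


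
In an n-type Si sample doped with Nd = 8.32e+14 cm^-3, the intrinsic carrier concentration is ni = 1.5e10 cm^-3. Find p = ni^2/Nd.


Step 1: Since Nd >> ni, n ≈ Nd = 8.32e+14 cm^-3
Step 2: p = ni^2 / n = (1.5e10)^2 / 8.32e+14
Step 3: p = 2.25e20 / 8.32e+14 = 2.70e+05 cm^-3

2.70e+05


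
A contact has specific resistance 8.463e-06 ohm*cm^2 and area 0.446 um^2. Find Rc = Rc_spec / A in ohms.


Step 1: Convert area to cm^2: 0.446 um^2 = 4.4600e-09 cm^2
Step 2: Rc = Rc_spec / A = 8.463e-06 / 4.4600e-09
Step 3: Rc = 1.90e+03 ohms

1.90e+03


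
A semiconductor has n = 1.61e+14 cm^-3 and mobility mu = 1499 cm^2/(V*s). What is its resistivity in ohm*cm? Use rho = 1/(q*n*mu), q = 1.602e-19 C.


Step 1: sigma = q * n * mu = 1.602e-19 * 1.61e+14 * 1499 = 3.86625e-02 S/cm
Step 2: rho = 1 / sigma = 1 / 3.86625e-02 = 25.86 ohm*cm

25.86


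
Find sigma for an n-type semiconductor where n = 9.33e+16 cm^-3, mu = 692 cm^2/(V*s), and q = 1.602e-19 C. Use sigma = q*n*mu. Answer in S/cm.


Step 1: sigma = q * n * mu
Step 2: sigma = 1.602e-19 * 9.33e+16 * 692
Step 3: sigma = 1.034e+01 S/cm

1.034e+01


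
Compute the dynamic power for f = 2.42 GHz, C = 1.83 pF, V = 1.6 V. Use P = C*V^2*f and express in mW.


Step 1: V^2 = 1.6^2 = 2.56 V^2
Step 2: P = C*V^2*f = 1.83e-12 F * 2.56 * 2.42e9 Hz
Step 3: P = 1.1337216e-02 W
Step 4: P = 11.337 mW

11.337


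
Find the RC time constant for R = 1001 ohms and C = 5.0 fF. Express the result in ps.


Step 1: tau = R * C
Step 2: tau = 1001 * 5.0 fF = 1001 * 5.0e-15 F
Step 3: tau = 5.005e-12 s = 5.005 ps

5.005


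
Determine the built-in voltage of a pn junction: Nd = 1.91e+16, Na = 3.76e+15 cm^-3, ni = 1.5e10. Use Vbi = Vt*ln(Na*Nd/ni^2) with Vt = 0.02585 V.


Step 1: Compute Na*Nd/ni^2 = 3.76e+15 * 1.91e+16 / (1.5e10)^2 = 3.1918e+11
Step 2: ln(3.1918e+11) = 26.4890
Step 3: Vbi = 0.02585 * 26.4890 = 0.685 V

0.685
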